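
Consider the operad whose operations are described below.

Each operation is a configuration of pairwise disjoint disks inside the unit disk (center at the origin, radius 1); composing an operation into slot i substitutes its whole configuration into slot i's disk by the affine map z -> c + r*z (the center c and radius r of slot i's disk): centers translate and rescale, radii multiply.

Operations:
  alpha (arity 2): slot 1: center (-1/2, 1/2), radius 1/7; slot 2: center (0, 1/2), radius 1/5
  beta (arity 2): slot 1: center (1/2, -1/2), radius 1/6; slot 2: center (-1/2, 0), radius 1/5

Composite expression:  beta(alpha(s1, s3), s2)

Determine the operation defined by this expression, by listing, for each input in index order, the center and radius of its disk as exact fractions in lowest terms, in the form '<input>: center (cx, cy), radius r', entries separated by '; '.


Only the slot chain above each s matters under beta; compose those maps.
input s1: composing its 2 substitution steps yields center (5/12, -5/12), radius 1/42
input s3: composing its 2 substitution steps yields center (1/2, -5/12), radius 1/30
input s2: composing its 1 substitution step yields center (-1/2, 0), radius 1/5

s1: center (5/12, -5/12), radius 1/42; s2: center (-1/2, 0), radius 1/5; s3: center (1/2, -5/12), radius 1/30


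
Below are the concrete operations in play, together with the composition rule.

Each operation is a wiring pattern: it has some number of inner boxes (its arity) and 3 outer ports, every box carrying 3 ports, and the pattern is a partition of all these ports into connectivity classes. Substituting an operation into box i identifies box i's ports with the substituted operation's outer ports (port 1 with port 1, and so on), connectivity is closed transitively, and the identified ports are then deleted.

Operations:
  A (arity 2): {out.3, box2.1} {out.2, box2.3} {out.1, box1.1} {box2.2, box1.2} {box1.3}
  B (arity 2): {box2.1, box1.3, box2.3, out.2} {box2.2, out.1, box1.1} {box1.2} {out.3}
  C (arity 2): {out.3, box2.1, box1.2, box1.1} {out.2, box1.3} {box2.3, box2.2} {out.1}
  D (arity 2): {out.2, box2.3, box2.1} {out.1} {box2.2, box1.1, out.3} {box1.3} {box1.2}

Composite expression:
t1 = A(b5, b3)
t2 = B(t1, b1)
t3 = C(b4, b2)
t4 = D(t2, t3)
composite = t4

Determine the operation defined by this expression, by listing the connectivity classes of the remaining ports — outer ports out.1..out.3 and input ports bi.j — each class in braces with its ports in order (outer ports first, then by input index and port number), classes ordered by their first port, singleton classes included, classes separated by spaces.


{out.1} {out.2, b2.1, b4.1, b4.2} {out.3, b1.2, b4.3, b5.1} {b1.1, b1.3, b3.1} {b2.2, b2.3} {b3.2, b5.2} {b3.3} {b5.3}

Connectivity passes through glued D-boundaries; trace each wire chain.
composing A on (b5, b3), with out.j its own outer ports: {out.1, b5.1} {out.2, b3.3} {out.3, b3.1} {b3.2, b5.2} {b5.3}
composing B on (b5, b3, b1), with out.j its own outer ports: {out.1, b1.2, b5.1} {out.2, b1.1, b1.3, b3.1} {out.3} {b3.2, b5.2} {b3.3} {b5.3}
composing C on (b4, b2), with out.j its own outer ports: {out.1} {out.2, b4.3} {out.3, b2.1, b4.1, b4.2} {b2.2, b2.3}
composing D on (b5, b3, b1, b4, b2), with out.j its own outer ports: {out.1} {out.2, b2.1, b4.1, b4.2} {out.3, b1.2, b4.3, b5.1} {b1.1, b1.3, b3.1} {b2.2, b2.3} {b3.2, b5.2} {b3.3} {b5.3}


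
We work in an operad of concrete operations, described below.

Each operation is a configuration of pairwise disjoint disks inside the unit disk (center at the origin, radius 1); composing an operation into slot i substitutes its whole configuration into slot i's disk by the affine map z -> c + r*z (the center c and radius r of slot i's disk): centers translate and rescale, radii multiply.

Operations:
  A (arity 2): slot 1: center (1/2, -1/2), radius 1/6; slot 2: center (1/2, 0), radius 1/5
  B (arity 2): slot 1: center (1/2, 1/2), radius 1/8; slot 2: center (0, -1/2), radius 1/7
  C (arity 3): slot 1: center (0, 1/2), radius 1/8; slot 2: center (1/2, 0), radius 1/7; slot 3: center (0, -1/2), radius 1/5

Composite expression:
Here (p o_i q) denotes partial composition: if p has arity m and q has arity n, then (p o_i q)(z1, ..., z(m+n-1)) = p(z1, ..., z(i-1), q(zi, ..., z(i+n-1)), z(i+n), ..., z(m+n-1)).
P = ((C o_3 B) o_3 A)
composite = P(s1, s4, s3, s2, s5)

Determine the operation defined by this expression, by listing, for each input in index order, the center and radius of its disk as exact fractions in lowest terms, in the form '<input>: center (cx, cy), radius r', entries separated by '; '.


s1: center (0, 1/2), radius 1/8; s2: center (9/80, -2/5), radius 1/200; s3: center (9/80, -33/80), radius 1/240; s4: center (1/2, 0), radius 1/7; s5: center (0, -3/5), radius 1/35

Only the slot chain above each s matters under C; compose those maps.
s1 passes through 1 substitution, ending at center (0, 1/2), radius 1/8
s4 passes through 1 substitution, ending at center (1/2, 0), radius 1/7
s3 passes through 3 substitutions, ending at center (9/80, -33/80), radius 1/240
s2 passes through 3 substitutions, ending at center (9/80, -2/5), radius 1/200
s5 passes through 2 substitutions, ending at center (0, -3/5), radius 1/35


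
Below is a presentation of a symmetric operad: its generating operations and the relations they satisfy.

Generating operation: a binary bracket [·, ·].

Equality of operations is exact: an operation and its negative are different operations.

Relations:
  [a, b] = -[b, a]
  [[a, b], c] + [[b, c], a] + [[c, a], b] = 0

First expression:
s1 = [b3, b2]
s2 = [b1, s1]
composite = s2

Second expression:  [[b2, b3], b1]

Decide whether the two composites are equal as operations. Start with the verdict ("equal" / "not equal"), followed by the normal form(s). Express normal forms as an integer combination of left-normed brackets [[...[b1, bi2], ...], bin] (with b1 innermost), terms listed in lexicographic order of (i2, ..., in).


equal; both compose to -[[b1, b2], b3] + [[b1, b3], b2]

The first expression, normalized: -[[b1, b2], b3] + [[b1, b3], b2]
The second expression, normalized: -[[b1, b2], b3] + [[b1, b3], b2]
Same normal form: equal.


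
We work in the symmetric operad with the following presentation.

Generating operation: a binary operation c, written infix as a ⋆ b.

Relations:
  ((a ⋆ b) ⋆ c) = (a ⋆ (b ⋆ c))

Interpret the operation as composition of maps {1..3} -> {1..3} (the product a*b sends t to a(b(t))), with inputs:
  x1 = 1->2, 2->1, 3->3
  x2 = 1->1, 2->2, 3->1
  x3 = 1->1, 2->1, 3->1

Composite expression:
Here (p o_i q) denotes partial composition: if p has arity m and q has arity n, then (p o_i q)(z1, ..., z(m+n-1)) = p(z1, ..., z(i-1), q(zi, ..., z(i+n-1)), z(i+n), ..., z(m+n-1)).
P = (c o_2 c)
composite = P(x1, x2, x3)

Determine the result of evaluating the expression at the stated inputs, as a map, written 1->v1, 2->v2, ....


1->2, 2->2, 3->2

(x2 ⋆ x3) = 1->1, 2->1, 3->1
(x1 ⋆ (x2 ⋆ x3)) = 1->2, 2->2, 3->2


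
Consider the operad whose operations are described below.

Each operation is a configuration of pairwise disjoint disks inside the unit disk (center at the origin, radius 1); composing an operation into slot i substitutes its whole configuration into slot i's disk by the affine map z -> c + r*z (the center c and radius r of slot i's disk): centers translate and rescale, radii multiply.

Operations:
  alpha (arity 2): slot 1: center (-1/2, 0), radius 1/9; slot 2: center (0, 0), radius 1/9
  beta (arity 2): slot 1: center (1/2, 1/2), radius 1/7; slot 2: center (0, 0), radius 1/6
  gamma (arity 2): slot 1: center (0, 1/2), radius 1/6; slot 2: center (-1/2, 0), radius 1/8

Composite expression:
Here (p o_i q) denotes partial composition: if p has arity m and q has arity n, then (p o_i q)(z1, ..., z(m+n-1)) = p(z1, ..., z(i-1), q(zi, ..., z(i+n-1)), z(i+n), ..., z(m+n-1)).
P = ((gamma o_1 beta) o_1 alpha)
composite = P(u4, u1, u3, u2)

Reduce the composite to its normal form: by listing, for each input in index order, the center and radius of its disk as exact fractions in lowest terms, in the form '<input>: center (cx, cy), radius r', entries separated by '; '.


Below gamma, radii multiply path by path; the u-disk centers shift.
for u4, the 3-step affine chain lands on center (1/14, 7/12), radius 1/378
for u1, the 3-step affine chain lands on center (1/12, 7/12), radius 1/378
for u3, the 2-step affine chain lands on center (0, 1/2), radius 1/36
for u2, the 1-step affine chain lands on center (-1/2, 0), radius 1/8

u1: center (1/12, 7/12), radius 1/378; u2: center (-1/2, 0), radius 1/8; u3: center (0, 1/2), radius 1/36; u4: center (1/14, 7/12), radius 1/378


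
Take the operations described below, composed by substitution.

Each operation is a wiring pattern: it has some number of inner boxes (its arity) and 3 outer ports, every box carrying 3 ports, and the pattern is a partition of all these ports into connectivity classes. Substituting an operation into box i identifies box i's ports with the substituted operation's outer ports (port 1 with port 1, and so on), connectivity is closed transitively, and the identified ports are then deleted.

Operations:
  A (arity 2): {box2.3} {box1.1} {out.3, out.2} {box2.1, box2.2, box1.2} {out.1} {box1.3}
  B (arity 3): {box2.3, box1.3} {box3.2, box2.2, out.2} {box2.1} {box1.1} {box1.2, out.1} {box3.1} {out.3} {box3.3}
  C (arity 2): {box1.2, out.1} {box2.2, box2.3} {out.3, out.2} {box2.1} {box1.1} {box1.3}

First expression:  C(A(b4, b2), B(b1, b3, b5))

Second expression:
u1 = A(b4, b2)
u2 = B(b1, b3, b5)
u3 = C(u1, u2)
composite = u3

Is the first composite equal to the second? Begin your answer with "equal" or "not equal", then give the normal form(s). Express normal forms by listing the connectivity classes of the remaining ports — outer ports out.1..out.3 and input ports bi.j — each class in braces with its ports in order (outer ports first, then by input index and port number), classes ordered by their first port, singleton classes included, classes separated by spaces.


equal; both compose to {out.1} {out.2, out.3} {b1.1} {b1.2} {b1.3, b3.3} {b2.1, b2.2, b4.2} {b2.3} {b3.1} {b3.2, b5.2} {b4.1} {b4.3} {b5.1} {b5.3}

The first expression, normalized: {out.1} {out.2, out.3} {b1.1} {b1.2} {b1.3, b3.3} {b2.1, b2.2, b4.2} {b2.3} {b3.1} {b3.2, b5.2} {b4.1} {b4.3} {b5.1} {b5.3}
The second expression, normalized: {out.1} {out.2, out.3} {b1.1} {b1.2} {b1.3, b3.3} {b2.1, b2.2, b4.2} {b2.3} {b3.1} {b3.2, b5.2} {b4.1} {b4.3} {b5.1} {b5.3}
Both agree, so they are equal.


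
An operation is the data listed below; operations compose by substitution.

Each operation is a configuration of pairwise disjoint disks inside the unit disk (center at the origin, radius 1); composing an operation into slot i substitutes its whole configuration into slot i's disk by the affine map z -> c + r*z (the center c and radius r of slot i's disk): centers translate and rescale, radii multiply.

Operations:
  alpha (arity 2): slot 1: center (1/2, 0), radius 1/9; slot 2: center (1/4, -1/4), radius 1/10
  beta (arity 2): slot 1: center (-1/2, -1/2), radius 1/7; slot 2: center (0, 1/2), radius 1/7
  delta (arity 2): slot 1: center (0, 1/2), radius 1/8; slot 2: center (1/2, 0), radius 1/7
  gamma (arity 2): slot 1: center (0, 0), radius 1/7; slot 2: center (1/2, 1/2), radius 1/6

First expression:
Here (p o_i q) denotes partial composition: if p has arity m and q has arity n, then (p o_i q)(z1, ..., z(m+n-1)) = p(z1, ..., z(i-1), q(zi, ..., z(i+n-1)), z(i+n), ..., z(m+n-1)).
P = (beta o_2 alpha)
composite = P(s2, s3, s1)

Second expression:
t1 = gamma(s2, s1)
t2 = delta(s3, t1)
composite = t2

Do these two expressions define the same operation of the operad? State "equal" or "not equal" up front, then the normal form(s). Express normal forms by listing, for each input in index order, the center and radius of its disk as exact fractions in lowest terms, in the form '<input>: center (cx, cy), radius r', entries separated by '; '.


In normal form, the first expression is s1: center (1/28, 13/28), radius 1/70; s2: center (-1/2, -1/2), radius 1/7; s3: center (1/14, 1/2), radius 1/63
In normal form, the second expression is s1: center (4/7, 1/14), radius 1/42; s2: center (1/2, 0), radius 1/49; s3: center (0, 1/2), radius 1/8
The forms do not match — not equal.

not equal — first s1: center (1/28, 13/28), radius 1/70; s2: center (-1/2, -1/2), radius 1/7; s3: center (1/14, 1/2), radius 1/63, second s1: center (4/7, 1/14), radius 1/42; s2: center (1/2, 0), radius 1/49; s3: center (0, 1/2), radius 1/8


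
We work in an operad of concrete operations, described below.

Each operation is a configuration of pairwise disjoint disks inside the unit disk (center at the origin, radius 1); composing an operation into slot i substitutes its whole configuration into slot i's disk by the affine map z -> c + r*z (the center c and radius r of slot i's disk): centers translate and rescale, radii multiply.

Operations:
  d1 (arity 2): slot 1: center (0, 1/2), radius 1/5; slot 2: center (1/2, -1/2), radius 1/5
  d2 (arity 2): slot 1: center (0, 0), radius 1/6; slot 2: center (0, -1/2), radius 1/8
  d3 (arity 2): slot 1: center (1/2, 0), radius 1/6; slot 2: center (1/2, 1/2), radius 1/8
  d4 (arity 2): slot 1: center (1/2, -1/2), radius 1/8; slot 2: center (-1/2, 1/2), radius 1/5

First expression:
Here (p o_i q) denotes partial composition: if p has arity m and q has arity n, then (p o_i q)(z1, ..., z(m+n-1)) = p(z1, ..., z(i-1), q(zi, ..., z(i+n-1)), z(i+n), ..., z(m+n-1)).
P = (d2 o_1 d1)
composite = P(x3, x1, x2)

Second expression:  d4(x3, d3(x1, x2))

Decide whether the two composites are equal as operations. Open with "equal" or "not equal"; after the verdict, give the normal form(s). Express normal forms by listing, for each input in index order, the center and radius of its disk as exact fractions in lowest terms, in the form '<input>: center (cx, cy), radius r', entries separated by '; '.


Reducing the first expression gives x1: center (1/12, -1/12), radius 1/30; x2: center (0, -1/2), radius 1/8; x3: center (0, 1/12), radius 1/30
Reducing the second expression gives x1: center (-2/5, 1/2), radius 1/30; x2: center (-2/5, 3/5), radius 1/40; x3: center (1/2, -1/2), radius 1/8
The normal forms differ: not equal.

not equal — first x1: center (1/12, -1/12), radius 1/30; x2: center (0, -1/2), radius 1/8; x3: center (0, 1/12), radius 1/30, second x1: center (-2/5, 1/2), radius 1/30; x2: center (-2/5, 3/5), radius 1/40; x3: center (1/2, -1/2), radius 1/8


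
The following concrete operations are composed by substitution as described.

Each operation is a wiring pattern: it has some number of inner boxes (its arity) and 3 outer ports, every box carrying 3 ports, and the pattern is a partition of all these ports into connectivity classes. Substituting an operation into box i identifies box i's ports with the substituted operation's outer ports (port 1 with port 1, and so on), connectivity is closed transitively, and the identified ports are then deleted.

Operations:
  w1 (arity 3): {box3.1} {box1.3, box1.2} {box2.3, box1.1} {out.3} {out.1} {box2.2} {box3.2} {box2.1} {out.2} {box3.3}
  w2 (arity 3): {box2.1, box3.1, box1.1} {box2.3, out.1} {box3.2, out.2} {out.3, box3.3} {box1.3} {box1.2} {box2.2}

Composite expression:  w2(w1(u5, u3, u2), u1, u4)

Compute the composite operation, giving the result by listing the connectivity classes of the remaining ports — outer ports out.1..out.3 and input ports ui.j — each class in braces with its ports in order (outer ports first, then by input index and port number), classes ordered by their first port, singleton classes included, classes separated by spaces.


{out.1, u1.3} {out.2, u4.2} {out.3, u4.3} {u1.1, u4.1} {u1.2} {u2.1} {u2.2} {u2.3} {u3.1} {u3.2} {u3.3, u5.1} {u5.2, u5.3}

Connectivity passes through glued w2-boundaries; trace each wire chain.
composing w1 on (u5, u3, u2), with out.j its own outer ports: {out.1} {out.2} {out.3} {u2.1} {u2.2} {u2.3} {u3.1} {u3.2} {u3.3, u5.1} {u5.2, u5.3}
composing w2 on (u5, u3, u2, u1, u4), with out.j its own outer ports: {out.1, u1.3} {out.2, u4.2} {out.3, u4.3} {u1.1, u4.1} {u1.2} {u2.1} {u2.2} {u2.3} {u3.1} {u3.2} {u3.3, u5.1} {u5.2, u5.3}


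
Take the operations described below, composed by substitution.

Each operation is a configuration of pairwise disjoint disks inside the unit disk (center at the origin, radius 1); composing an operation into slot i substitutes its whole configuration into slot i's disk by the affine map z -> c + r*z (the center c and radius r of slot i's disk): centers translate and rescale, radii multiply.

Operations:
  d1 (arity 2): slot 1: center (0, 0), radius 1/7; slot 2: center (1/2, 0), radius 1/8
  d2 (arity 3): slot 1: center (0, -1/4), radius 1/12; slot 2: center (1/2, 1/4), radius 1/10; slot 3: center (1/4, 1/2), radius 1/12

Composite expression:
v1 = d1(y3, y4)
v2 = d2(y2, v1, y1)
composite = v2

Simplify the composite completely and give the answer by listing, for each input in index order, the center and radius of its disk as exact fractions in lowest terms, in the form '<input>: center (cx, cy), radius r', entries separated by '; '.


y1: center (1/4, 1/2), radius 1/12; y2: center (0, -1/4), radius 1/12; y3: center (1/2, 1/4), radius 1/70; y4: center (11/20, 1/4), radius 1/80

Each y-disk chains the slot maps above it in d2; radii multiply.
tracing y2 down its 1-map path: center (0, -1/4), radius 1/12
tracing y3 down its 2-map path: center (1/2, 1/4), radius 1/70
tracing y4 down its 2-map path: center (11/20, 1/4), radius 1/80
tracing y1 down its 1-map path: center (1/4, 1/2), radius 1/12


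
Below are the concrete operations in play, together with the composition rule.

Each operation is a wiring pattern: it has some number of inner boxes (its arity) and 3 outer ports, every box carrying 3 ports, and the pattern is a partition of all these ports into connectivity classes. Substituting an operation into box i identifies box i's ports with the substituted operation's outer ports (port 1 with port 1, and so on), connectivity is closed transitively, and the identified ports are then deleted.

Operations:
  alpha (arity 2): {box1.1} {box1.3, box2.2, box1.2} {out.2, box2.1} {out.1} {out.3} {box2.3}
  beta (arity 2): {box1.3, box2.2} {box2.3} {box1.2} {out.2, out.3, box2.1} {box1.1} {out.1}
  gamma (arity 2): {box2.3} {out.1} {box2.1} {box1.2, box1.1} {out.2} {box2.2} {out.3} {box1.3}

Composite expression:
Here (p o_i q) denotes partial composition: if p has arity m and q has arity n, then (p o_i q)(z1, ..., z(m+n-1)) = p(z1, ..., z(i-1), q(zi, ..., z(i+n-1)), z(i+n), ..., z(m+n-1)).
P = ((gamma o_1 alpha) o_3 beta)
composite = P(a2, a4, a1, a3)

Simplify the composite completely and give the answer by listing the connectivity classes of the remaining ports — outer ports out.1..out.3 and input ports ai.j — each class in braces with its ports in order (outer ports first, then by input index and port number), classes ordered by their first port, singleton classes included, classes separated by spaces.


{out.1} {out.2} {out.3} {a1.1} {a1.2} {a1.3, a3.2} {a2.1} {a2.2, a2.3, a4.2} {a3.1} {a3.3} {a4.1} {a4.3}

Treat the ports identified at gamma as solder joints: merge, then drop.
after alpha, the pattern on (a2, a4) reads {out.1} {out.2, a4.1} {out.3} {a2.1} {a2.2, a2.3, a4.2} {a4.3} (out.j = its outer ports)
after beta, the pattern on (a1, a3) reads {out.1} {out.2, out.3, a3.1} {a1.1} {a1.2} {a1.3, a3.2} {a3.3} (out.j = its outer ports)
after gamma, the pattern on (a2, a4, a1, a3) reads {out.1} {out.2} {out.3} {a1.1} {a1.2} {a1.3, a3.2} {a2.1} {a2.2, a2.3, a4.2} {a3.1} {a3.3} {a4.1} {a4.3} (out.j = its outer ports)


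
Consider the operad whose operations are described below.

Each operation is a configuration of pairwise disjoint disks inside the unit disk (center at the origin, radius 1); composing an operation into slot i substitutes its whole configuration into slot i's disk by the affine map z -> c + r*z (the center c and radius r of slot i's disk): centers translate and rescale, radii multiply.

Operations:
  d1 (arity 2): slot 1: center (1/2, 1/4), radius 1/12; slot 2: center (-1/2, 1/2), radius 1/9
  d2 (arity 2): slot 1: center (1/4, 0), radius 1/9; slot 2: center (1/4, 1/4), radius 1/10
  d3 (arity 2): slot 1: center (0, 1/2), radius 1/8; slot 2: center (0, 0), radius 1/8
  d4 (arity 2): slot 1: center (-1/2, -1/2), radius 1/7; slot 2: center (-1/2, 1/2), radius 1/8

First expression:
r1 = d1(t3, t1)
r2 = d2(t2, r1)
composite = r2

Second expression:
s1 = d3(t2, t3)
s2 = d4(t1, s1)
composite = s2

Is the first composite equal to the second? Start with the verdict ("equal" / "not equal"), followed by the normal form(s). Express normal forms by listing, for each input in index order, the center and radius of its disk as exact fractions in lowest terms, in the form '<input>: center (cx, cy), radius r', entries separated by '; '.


In normal form, the first expression is t1: center (1/5, 3/10), radius 1/90; t2: center (1/4, 0), radius 1/9; t3: center (3/10, 11/40), radius 1/120
In normal form, the second expression is t1: center (-1/2, -1/2), radius 1/7; t2: center (-1/2, 9/16), radius 1/64; t3: center (-1/2, 1/2), radius 1/64
Different reductions; not equal.

not equal; the first gives t1: center (1/5, 3/10), radius 1/90; t2: center (1/4, 0), radius 1/9; t3: center (3/10, 11/40), radius 1/120 and the second t1: center (-1/2, -1/2), radius 1/7; t2: center (-1/2, 9/16), radius 1/64; t3: center (-1/2, 1/2), radius 1/64


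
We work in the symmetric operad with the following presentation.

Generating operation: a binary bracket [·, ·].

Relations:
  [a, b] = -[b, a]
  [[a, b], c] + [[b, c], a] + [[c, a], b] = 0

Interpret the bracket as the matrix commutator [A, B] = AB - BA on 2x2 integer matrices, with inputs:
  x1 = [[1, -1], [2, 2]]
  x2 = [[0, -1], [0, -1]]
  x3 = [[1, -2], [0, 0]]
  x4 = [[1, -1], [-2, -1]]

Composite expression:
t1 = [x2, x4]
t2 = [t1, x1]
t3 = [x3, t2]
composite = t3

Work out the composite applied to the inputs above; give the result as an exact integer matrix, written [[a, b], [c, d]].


[x2, x4] = [[2, 1], [2, -2]]
[[x2, x4], x1] = [[4, -3], [-10, -4]]
[x3, [[x2, x4], x1]] = [[20, 13], [10, -20]]

[[20, 13], [10, -20]]


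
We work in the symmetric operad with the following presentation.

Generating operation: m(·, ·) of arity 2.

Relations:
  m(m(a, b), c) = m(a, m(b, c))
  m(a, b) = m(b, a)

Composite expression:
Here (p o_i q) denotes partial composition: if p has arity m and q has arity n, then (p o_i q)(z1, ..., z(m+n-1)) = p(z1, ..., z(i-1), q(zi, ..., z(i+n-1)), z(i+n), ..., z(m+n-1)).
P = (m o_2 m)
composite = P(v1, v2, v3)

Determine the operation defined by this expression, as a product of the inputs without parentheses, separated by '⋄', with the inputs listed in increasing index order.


v1 ⋄ v2 ⋄ v3

Any arrangement under m is one operation, so sort the v-inputs.
m(v2, v3) collapses to v2 ⋄ v3
m(v1, m(v2, v3)) collapses to v1 ⋄ v2 ⋄ v3
sorting the factors by input index: v1 ⋄ v2 ⋄ v3


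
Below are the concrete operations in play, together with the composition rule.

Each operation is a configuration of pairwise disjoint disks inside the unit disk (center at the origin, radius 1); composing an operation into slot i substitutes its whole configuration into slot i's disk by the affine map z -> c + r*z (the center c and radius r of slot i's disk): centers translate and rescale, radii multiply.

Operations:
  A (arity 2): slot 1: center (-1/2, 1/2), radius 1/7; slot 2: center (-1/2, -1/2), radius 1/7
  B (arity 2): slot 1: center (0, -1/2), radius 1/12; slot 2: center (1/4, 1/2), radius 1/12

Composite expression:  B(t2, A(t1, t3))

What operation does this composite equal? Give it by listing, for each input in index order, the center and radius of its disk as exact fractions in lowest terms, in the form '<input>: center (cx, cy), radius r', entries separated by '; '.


Below B, radii multiply path by path; the t-disk centers shift.
t2: after 1 affine step, its disk has center (0, -1/2), radius 1/12
t1: after 2 affine steps, its disk has center (5/24, 13/24), radius 1/84
t3: after 2 affine steps, its disk has center (5/24, 11/24), radius 1/84

t1: center (5/24, 13/24), radius 1/84; t2: center (0, -1/2), radius 1/12; t3: center (5/24, 11/24), radius 1/84


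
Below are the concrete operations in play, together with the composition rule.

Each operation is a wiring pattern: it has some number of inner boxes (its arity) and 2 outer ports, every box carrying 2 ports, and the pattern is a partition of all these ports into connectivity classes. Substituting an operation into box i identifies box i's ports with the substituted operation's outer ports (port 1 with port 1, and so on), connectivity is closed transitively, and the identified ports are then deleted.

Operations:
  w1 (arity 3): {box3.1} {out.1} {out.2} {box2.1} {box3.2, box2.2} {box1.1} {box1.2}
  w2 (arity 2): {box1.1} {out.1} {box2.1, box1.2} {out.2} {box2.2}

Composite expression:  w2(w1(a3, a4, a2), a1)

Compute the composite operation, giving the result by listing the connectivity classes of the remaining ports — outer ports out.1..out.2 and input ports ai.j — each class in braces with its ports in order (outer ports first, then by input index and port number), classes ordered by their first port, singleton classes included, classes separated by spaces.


{out.1} {out.2} {a1.1} {a1.2} {a2.1} {a2.2, a4.2} {a3.1} {a3.2} {a4.1}

Connectivity passes through glued w2-boundaries; trace each wire chain.
through w1, on inputs (a3, a4, a2): {out.1} {out.2} {a2.1} {a2.2, a4.2} {a3.1} {a3.2} {a4.1} (out.j = stage outer ports)
through w2, on inputs (a3, a4, a2, a1): {out.1} {out.2} {a1.1} {a1.2} {a2.1} {a2.2, a4.2} {a3.1} {a3.2} {a4.1} (out.j = stage outer ports)


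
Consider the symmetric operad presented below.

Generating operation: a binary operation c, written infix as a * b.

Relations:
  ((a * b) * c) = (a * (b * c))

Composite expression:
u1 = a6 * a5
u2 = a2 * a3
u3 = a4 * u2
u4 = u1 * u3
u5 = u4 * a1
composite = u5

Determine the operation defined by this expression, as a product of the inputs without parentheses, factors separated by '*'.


a6 * a5 * a4 * a2 * a3 * a1

Key point: c is associative — brackets drop, the a-order remains.
(a6 * a5) flattens to a6 * a5
(a2 * a3) flattens to a2 * a3
(a4 * (a2 * a3)) flattens to a4 * a2 * a3
((a6 * a5) * (a4 * (a2 * a3))) flattens to a6 * a5 * a4 * a2 * a3
(((a6 * a5) * (a4 * (a2 * a3))) * a1) flattens to a6 * a5 * a4 * a2 * a3 * a1


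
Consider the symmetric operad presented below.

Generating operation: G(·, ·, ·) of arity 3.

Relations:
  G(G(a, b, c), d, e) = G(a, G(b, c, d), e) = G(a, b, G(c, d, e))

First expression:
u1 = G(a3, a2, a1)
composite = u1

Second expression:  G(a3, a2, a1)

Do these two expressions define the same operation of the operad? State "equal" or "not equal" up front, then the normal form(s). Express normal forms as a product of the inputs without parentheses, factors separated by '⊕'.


The first composite normalizes to a3 ⊕ a2 ⊕ a1
The second composite normalizes to a3 ⊕ a2 ⊕ a1
Both agree, so they are equal.

equal; the common form is a3 ⊕ a2 ⊕ a1


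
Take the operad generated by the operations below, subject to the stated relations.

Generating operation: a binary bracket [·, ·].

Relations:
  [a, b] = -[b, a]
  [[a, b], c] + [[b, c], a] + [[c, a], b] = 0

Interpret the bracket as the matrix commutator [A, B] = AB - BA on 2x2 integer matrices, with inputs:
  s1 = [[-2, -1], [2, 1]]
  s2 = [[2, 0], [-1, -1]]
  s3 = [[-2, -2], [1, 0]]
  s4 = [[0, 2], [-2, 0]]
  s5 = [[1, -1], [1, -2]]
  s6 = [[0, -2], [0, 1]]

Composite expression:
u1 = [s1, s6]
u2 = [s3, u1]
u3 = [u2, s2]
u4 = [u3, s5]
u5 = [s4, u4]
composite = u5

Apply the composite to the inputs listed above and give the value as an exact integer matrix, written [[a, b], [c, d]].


[[216, 32], [32, -216]]

[s1, s6] = [[4, 5], [-2, -4]]
[s3, [s1, s6]] = [[-1, 6], [4, 1]]
[[s3, [s1, s6]], s2] = [[-6, -18], [10, 6]]
[[[s3, [s1, s6]], s2], s5] = [[-8, 66], [42, 8]]
[s4, [[[s3, [s1, s6]], s2], s5]] = [[216, 32], [32, -216]]


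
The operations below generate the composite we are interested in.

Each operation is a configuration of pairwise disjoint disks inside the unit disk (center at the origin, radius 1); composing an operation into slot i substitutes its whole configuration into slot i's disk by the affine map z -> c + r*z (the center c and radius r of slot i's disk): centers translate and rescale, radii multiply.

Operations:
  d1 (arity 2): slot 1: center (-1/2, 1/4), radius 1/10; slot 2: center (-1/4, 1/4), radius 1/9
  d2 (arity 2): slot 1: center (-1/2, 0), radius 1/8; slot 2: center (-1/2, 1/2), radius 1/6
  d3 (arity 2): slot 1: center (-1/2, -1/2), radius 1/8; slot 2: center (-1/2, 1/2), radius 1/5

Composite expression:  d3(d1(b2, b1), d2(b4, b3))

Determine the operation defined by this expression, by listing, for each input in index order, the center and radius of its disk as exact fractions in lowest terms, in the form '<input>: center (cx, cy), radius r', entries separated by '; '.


b1: center (-17/32, -15/32), radius 1/72; b2: center (-9/16, -15/32), radius 1/80; b3: center (-3/5, 3/5), radius 1/30; b4: center (-3/5, 1/2), radius 1/40

Affine substitution under d3: radii multiply and b-centers shift.
input b2: composing its 2 substitution steps yields center (-9/16, -15/32), radius 1/80
input b1: composing its 2 substitution steps yields center (-17/32, -15/32), radius 1/72
input b4: composing its 2 substitution steps yields center (-3/5, 1/2), radius 1/40
input b3: composing its 2 substitution steps yields center (-3/5, 3/5), radius 1/30


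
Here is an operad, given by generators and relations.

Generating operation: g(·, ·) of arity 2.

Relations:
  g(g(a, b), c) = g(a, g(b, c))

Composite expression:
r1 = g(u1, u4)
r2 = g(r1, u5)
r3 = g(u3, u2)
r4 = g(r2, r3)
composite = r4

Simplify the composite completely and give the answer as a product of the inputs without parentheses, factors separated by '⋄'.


u1 ⋄ u4 ⋄ u5 ⋄ u3 ⋄ u2


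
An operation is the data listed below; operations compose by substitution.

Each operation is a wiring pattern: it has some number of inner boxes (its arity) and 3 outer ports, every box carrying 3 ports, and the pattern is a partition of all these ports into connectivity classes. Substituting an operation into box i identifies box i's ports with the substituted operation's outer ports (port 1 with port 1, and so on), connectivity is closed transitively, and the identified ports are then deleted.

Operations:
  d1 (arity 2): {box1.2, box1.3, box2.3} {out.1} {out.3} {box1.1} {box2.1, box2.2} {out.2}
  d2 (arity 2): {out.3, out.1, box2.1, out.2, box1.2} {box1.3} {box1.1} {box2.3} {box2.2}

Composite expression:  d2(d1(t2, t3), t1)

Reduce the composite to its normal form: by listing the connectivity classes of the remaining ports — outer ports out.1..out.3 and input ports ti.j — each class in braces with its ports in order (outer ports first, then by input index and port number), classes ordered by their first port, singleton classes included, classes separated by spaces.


{out.1, out.2, out.3, t1.1} {t1.2} {t1.3} {t2.1} {t2.2, t2.3, t3.3} {t3.1, t3.2}

Connectivity passes through glued d2-boundaries; trace each wire chain.
through d1, on inputs (t2, t3): {out.1} {out.2} {out.3} {t2.1} {t2.2, t2.3, t3.3} {t3.1, t3.2} (out.j = stage outer ports)
through d2, on inputs (t2, t3, t1): {out.1, out.2, out.3, t1.1} {t1.2} {t1.3} {t2.1} {t2.2, t2.3, t3.3} {t3.1, t3.2} (out.j = stage outer ports)


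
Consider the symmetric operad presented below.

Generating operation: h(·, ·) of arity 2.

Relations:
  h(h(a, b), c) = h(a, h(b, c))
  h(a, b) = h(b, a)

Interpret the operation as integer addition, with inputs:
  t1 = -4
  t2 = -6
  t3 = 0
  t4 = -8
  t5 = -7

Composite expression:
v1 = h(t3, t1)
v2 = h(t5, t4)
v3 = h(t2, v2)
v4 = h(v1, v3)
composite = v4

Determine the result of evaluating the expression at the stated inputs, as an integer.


-25

h(t3, t1) = -4
h(t5, t4) = -15
h(t2, h(t5, t4)) = -21
h(h(t3, t1), h(t2, h(t5, t4))) = -25


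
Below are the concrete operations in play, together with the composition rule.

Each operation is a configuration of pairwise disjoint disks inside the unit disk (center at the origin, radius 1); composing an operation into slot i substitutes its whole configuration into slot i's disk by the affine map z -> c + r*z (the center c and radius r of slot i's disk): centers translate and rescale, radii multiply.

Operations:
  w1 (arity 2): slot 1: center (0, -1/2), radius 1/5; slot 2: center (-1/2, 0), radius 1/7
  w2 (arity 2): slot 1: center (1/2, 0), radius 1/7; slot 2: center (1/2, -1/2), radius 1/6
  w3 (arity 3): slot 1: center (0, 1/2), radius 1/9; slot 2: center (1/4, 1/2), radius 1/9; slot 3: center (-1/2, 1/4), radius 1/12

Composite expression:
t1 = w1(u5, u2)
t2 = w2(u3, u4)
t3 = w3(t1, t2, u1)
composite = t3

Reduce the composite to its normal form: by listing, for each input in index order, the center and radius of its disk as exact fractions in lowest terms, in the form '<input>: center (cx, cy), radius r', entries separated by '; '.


u1: center (-1/2, 1/4), radius 1/12; u2: center (-1/18, 1/2), radius 1/63; u3: center (11/36, 1/2), radius 1/63; u4: center (11/36, 4/9), radius 1/54; u5: center (0, 4/9), radius 1/45


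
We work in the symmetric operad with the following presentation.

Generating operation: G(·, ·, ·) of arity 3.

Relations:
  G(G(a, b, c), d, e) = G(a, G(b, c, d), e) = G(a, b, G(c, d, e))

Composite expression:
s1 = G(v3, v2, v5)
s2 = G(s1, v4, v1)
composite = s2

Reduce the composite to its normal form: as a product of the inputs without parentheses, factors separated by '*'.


v3 * v2 * v5 * v4 * v1

The G-tree's shape is irrelevant; the v-reading-order decides.
G(v3, v2, v5) unparenthesizes to v3 * v2 * v5
G(G(v3, v2, v5), v4, v1) unparenthesizes to v3 * v2 * v5 * v4 * v1


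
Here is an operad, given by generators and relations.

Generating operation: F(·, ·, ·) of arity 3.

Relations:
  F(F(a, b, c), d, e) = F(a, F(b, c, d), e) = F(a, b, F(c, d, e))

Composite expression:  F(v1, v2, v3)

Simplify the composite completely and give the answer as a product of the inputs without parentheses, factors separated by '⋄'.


v1 ⋄ v2 ⋄ v3

Key point: F is associative — brackets drop, the v-order remains.
F(v1, v2, v3) flattens to v1 ⋄ v2 ⋄ v3


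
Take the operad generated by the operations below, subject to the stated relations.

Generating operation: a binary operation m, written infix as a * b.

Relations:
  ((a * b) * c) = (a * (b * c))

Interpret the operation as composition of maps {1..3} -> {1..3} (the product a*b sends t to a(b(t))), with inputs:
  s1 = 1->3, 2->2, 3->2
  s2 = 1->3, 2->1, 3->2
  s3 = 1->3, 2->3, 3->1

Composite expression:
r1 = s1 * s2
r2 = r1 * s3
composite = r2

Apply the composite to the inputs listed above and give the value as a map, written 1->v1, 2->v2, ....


1->2, 2->2, 3->2


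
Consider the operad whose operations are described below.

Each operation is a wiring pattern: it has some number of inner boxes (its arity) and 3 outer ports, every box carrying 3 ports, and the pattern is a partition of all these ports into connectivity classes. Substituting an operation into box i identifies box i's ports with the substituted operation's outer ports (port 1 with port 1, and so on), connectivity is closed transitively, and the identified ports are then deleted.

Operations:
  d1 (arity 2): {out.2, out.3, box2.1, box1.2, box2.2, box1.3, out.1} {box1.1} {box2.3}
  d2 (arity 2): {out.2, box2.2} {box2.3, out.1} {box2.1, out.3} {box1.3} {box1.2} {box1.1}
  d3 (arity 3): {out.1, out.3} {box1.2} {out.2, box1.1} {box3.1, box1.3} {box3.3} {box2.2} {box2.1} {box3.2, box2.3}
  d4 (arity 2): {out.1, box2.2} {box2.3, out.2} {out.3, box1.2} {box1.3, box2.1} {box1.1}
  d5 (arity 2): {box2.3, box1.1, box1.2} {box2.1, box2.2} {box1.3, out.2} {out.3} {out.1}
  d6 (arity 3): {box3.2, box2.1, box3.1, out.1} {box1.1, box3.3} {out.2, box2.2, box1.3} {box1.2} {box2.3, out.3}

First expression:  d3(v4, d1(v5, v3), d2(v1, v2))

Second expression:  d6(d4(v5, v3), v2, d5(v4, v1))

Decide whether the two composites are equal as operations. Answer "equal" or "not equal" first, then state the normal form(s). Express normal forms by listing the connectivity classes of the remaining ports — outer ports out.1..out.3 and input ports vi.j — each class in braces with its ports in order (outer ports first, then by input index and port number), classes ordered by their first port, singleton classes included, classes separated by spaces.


not equal — first {out.1, out.3} {out.2, v4.1} {v1.1} {v1.2} {v1.3} {v2.1} {v2.2, v3.1, v3.2, v5.2, v5.3} {v2.3, v4.3} {v3.3} {v4.2} {v5.1}, second {out.1, v2.1, v4.3} {out.2, v2.2, v5.2} {out.3, v2.3} {v1.1, v1.2} {v1.3, v4.1, v4.2} {v3.1, v5.3} {v3.2} {v3.3} {v5.1}

Reducing the first expression gives {out.1, out.3} {out.2, v4.1} {v1.1} {v1.2} {v1.3} {v2.1} {v2.2, v3.1, v3.2, v5.2, v5.3} {v2.3, v4.3} {v3.3} {v4.2} {v5.1}
Reducing the second expression gives {out.1, v2.1, v4.3} {out.2, v2.2, v5.2} {out.3, v2.3} {v1.1, v1.2} {v1.3, v4.1, v4.2} {v3.1, v5.3} {v3.2} {v3.3} {v5.1}
No match — not equal.


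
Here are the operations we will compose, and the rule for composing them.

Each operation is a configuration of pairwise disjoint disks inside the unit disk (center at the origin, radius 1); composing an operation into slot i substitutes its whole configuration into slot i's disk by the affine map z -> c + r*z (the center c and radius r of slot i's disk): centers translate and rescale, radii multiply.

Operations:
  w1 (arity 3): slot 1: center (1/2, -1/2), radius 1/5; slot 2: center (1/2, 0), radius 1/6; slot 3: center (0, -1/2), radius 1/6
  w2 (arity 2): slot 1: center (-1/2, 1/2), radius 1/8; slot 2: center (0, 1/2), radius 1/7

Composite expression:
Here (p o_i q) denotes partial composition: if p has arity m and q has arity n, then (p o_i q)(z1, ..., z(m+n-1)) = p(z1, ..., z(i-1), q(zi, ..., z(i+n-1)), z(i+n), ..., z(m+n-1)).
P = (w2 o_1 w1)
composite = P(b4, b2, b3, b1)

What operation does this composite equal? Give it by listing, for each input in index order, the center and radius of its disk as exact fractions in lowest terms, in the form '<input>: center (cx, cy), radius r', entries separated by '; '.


b1: center (0, 1/2), radius 1/7; b2: center (-7/16, 1/2), radius 1/48; b3: center (-1/2, 7/16), radius 1/48; b4: center (-7/16, 7/16), radius 1/40

Nesting under w2 composes maps z -> c + r*z down each b-path.
b4: after 2 affine steps, its disk has center (-7/16, 7/16), radius 1/40
b2: after 2 affine steps, its disk has center (-7/16, 1/2), radius 1/48
b3: after 2 affine steps, its disk has center (-1/2, 7/16), radius 1/48
b1: after 1 affine step, its disk has center (0, 1/2), radius 1/7


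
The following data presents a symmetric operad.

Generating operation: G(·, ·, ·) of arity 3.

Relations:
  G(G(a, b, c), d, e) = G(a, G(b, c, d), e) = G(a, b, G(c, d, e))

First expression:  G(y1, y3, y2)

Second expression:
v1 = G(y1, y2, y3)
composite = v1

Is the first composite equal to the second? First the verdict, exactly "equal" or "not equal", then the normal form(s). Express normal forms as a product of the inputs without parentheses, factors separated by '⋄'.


Reducing the first expression gives y1 ⋄ y3 ⋄ y2
Reducing the second expression gives y1 ⋄ y2 ⋄ y3
Different reductions; not equal.

not equal; first: y1 ⋄ y3 ⋄ y2; second: y1 ⋄ y2 ⋄ y3


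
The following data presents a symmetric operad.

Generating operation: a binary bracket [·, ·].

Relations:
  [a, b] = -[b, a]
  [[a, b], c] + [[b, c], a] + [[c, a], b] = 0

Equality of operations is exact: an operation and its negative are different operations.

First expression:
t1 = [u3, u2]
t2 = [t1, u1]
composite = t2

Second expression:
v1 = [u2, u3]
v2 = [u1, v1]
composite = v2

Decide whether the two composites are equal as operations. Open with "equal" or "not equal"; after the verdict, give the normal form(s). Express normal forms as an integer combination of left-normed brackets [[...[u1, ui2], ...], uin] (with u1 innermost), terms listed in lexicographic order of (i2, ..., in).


equal; the common form is [[u1, u2], u3] - [[u1, u3], u2]

Normal form of the first expression: [[u1, u2], u3] - [[u1, u3], u2]
Normal form of the second expression: [[u1, u2], u3] - [[u1, u3], u2]
Identical normal forms: equal.
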